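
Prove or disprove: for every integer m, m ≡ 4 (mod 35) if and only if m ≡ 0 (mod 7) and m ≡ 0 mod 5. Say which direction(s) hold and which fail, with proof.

Forward direction. This fails: m = 4 gives 4 ≡ 4 (mod 35) but 4 ≡ 4 (mod 7), so the conjunction on the right does not hold.

Converse. This fails: m = 0 satisfies both congruences on the right (0 ≡ 0 mod 7 and 0 ≡ 0 mod 5) yet 0 ≡ 0 (mod 35), not 4.

(⇒) fails and (⇐) fails.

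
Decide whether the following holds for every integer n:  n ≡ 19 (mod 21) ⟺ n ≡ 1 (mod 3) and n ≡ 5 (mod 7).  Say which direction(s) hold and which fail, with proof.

Both directions hold.

[⇒] Suppose n ≡ 19 (mod 21); write n = 21j + 19. Since 3 ∣ 21, reducing mod 3 gives n ≡ 19 ≡ 1 (mod 3); since 7 ∣ 21, reducing mod 7 gives n ≡ 19 ≡ 5 (mod 7).

[⇐] Conversely, if n ≡ 1 (mod 3) and n ≡ 5 (mod 7), then by the Chinese remainder theorem n ≡ 19 (mod 21). This is exactly n ≡ 19 (mod 21).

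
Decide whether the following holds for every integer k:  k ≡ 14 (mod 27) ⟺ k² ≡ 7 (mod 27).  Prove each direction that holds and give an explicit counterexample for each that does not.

(←) This fails: take k = 13. Then 13² = 169 ≡ 7 (mod 27), yet 13 ≡ 13 (mod 27), not 14.

(→) Suppose k ≡ 14 (mod 27). Write k = 27j + 14. Then (27j + 14)² = 729j² + 756j + 196 = 27(27j² + 28j + 7) + 7, so k² ≡ 7 (mod 27).

The forward direction holds; the converse fails.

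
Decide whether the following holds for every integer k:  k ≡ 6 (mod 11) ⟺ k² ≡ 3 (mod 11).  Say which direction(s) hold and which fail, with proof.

Only the forward direction holds.

(⟹) Suppose k ≡ 6 (mod 11). Write k = 11j + 6. Then (11j + 6)² = 121j² + 132j + 36 = 11(11j² + 12j + 3) + 3, so k² ≡ 3 (mod 11).

(⟸) This fails: take k = 5. Then 5² = 25 ≡ 3 (mod 11), yet 5 ≡ 5 (mod 11), not 6.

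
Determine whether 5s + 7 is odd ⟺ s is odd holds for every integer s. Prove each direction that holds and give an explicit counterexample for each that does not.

(⇒) This fails: s = 0 gives 5s + 7 = 7, which is odd, but 0 is even, not odd.

(⇐) This also fails: s = 7 is odd, but 5s + 7 = 42 is even, not odd.

Neither implication holds.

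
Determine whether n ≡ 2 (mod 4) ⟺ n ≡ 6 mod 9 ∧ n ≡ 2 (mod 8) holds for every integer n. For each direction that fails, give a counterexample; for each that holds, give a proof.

(⇒) fails; (⇐) holds.

(⇒) This fails: n = 2 gives 2 ≡ 2 (mod 4) but 2 ≡ 2 (mod 9), so the conjunction on the right does not hold.

(⇐) Conversely, if n ≡ 6 (mod 9) and n ≡ 2 (mod 8), then by the Chinese remainder theorem n ≡ 42 (mod 72). Since 42 ≡ 2 (mod 4) and 4 ∣ 72, we get n ≡ 2 (mod 4).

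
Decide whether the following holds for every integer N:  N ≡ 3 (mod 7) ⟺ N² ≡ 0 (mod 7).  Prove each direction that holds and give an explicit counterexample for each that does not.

Both directions fail.

Forward direction. This fails: take N = 3. Then 3 ≡ 3 (mod 7), but 3² = 9 ≡ 2 (mod 7), not 0.

Converse. This fails: take N = 0. Then 0² = 0 ≡ 0 (mod 7), yet 0 ≡ 0 (mod 7), not 3.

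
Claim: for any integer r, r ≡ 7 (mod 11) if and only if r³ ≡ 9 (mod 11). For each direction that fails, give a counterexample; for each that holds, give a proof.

Both directions fail.

(⇒) This fails: take r = 7. Then 7 ≡ 7 (mod 11), but 7³ = 343 ≡ 2 (mod 11), not 9.

(⇐) This fails: take r = 4. Then 4³ = 64 ≡ 9 (mod 11), yet 4 ≡ 4 (mod 11), not 7.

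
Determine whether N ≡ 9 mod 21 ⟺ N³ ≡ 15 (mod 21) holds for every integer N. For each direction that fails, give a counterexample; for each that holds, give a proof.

Not equivalent: only (⇒) holds.

[⇒] Suppose N ≡ 9 mod 21. Write N = 21j + 9. Then (21j + 9)³ = 9261j³ + 11907j² + 5103j + 729 = 21(441j³ + 567j² + 243j + 34) + 15, so N³ ≡ 15 (mod 21).

[⇐] This fails: take N = 15. Then 15³ = 3375 ≡ 15 (mod 21), yet 15 ≡ 15 (mod 21), not 9.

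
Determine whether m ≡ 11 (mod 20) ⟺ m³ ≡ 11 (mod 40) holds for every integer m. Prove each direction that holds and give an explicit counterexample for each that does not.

(⇒) fails; (⇐) holds.

(⇒) This fails: take m = 31. Then 31 ≡ 11 (mod 20), but 31³ = 29791 ≡ 31 (mod 40), not 11.

(⇐) Conversely, the residues r modulo 40 with r³ ≡ 11 (mod 40) are exactly {11}, and each is ≡ 11 (mod 20).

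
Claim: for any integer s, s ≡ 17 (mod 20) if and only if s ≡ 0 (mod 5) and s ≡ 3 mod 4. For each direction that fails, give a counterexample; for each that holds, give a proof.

Both directions fail.

(⟹) This fails: s = 17 gives 17 ≡ 17 (mod 20) but 17 ≡ 2 (mod 5), so the conjunction on the right does not hold.

(⟸) This fails: s = 15 satisfies both congruences on the right (15 ≡ 0 mod 5 and 15 ≡ 3 mod 4) yet 15 ≡ 15 (mod 20), not 17.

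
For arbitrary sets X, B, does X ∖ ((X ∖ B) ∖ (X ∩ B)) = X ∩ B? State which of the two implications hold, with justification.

Both inclusions hold; the sets are equal.

Forward inclusion. Let x ∈ X ∖ ((X ∖ B) ∖ (X ∩ B)). Then x ∈ X ∩ B, from which x ∈ X ∩ B.

Reverse inclusion. Let x ∈ X ∩ B. Then x ∈ X ∩ B, from which x ∈ X ∖ ((X ∖ B) ∖ (X ∩ B)).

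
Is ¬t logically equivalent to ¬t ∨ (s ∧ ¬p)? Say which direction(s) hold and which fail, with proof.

Not equivalent: only (⇒) holds.

Forward direction. Assume the antecedent. If t is true, the antecedent cannot hold. If t is false, ¬t ∨ (s ∧ ¬p) reduces to true regardless of the other variables. Either way ¬t ∨ (s ∧ ¬p) holds.

Converse. This fails. Under t = T, s = T, p = F, the left side is false but the right side is true.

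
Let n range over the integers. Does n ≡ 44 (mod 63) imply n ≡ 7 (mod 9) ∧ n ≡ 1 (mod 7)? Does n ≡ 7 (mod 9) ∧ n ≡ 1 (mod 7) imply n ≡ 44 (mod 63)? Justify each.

Forward direction. This fails: n = 44 gives 44 ≡ 44 (mod 63) but 44 ≡ 8 (mod 9), so the conjunction on the right does not hold.

Converse. This fails: n = 43 satisfies both congruences on the right (43 ≡ 7 mod 9 and 43 ≡ 1 mod 7) yet 43 ≡ 43 (mod 63), not 44.

(⇒) fails and (⇐) fails.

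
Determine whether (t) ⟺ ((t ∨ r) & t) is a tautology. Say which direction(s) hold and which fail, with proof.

[⇐] Assume the antecedent. If t is true, t reduces to true regardless of the other variables. If t is false, the antecedent cannot hold. Either way t holds.

[⇒] Assume the antecedent. If t is true, (t ∨ r) & t reduces to true regardless of the other variables. If t is false, the antecedent cannot hold. Either way (t ∨ r) & t holds.

Equivalent; both directions hold.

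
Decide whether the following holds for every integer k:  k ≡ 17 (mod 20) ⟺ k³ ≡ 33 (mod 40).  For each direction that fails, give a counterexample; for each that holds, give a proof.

Not equivalent: only (⇐) holds.

(←) The residues r modulo 40 with r³ ≡ 33 (mod 40) are exactly {17}, and each is ≡ 17 (mod 20).

(→) This fails: take k = 37. Then 37 ≡ 17 (mod 20), but 37³ = 50653 ≡ 13 (mod 40), not 33.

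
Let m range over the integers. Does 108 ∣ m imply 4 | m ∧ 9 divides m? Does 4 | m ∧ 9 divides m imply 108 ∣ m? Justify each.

(→) If 108 ∣ m, write m = 108q. Since 108 = 27·4, m = 4·(27q), so 4 ∣ m; and since 108 = 12·9, m = 9·(12q), so 9 ∣ m.

(←) This fails: take m = 36. Both 4 ∣ 36 and 9 ∣ 36, yet 36 is not a multiple of 108 (since 36 = 0·108 + 36), so 108 ∤ 36.

Not equivalent: only (⇒) holds.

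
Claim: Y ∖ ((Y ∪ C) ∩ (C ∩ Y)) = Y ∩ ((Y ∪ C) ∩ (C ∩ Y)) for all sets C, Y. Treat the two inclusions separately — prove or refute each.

Neither inclusion holds.

(⊆) This inclusion fails. Take C = ∅, Y = {1}; then 1 ∈ Y ∖ ((Y ∪ C) ∩ (C ∩ Y)) but 1 ∉ Y ∩ ((Y ∪ C) ∩ (C ∩ Y)).

(⊇) This inclusion fails. Take C = {1}, Y = {1}; then 1 ∈ Y ∩ ((Y ∪ C) ∩ (C ∩ Y)) but 1 ∉ Y ∖ ((Y ∪ C) ∩ (C ∩ Y)).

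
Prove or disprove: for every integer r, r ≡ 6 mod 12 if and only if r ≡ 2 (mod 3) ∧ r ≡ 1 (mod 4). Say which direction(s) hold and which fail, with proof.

Forward direction. This fails: r = 6 gives 6 ≡ 6 (mod 12) but 6 ≡ 0 (mod 3), so the conjunction on the right does not hold.

Converse. This fails: r = 5 satisfies both congruences on the right (5 ≡ 2 mod 3 and 5 ≡ 1 mod 4) yet 5 ≡ 5 (mod 12), not 6.

Neither implication holds.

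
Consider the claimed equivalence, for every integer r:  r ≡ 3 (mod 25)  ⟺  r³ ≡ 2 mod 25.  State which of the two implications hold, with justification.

Both directions hold; the statement is true.

(⇒) Suppose r ≡ 3 (mod 25). Write r = 25j + 3. Then (25j + 3)³ = 15625j³ + 5625j² + 675j + 27 = 25(625j³ + 225j² + 27j + 1) + 2, so r³ ≡ 2 (mod 25).

(⇐) Conversely, suppose r³ ≡ 2 (mod 25). The only residue r in {0, …, 24} with r³ ≡ 2 (mod 25) is r = 3, so r ≡ 3 (mod 25).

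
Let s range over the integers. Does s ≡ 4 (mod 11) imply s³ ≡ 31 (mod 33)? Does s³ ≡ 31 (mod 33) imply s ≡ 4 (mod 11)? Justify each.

(⇒) This fails: take s = 15. Then 15 ≡ 4 (mod 11), but 15³ = 3375 ≡ 9 (mod 33), not 31.

(⇐) Conversely, the residues r modulo 33 with r³ ≡ 31 (mod 33) are exactly {4}, and each is ≡ 4 (mod 11).

(⇒) fails; (⇐) holds.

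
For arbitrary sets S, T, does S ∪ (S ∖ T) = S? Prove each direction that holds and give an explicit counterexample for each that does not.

Both inclusions hold.

Forward inclusion. Let x ∈ S ∪ (S ∖ T). Then either x ∈ S and x ∉ T; or x ∈ S ∩ T. In each case x ∈ S, so S ∪ (S ∖ T) ⊆ S.

Reverse inclusion. Let x ∈ S. Then either x ∈ S and x ∉ T; or x ∈ S ∩ T. In each case x ∈ S ∪ (S ∖ T), so S ⊆ S ∪ (S ∖ T).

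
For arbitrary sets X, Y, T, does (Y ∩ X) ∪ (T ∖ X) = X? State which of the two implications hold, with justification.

(⊆) This inclusion fails. Take X = ∅, Y = ∅, T = {1}; then 1 ∈ (Y ∩ X) ∪ (T ∖ X) but 1 ∉ X.

(⊇) This inclusion fails. Take X = {1}, Y = ∅, T = ∅; then 1 ∈ X but 1 ∉ (Y ∩ X) ∪ (T ∖ X).

(⊆) fails and (⊇) fails.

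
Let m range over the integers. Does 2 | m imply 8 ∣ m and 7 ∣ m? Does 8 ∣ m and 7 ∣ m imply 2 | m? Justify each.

[⇒] This fails: take m = 2. Certainly 2 ∣ 2, but 8 ∤ 2.

[⇐] Suppose 8 ∣ m and 7 ∣ m. Any common multiple of 8 and 7 is a multiple of their lcm; here gcd(8, 7) = 1, so lcm(8, 7) = 8·7 = 56, so 56 ∣ m. Since 2 ∣ 56, it follows that 2 ∣ m.

The forward direction fails; the converse holds.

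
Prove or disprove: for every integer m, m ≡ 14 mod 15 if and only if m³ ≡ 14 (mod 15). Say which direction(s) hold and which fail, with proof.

Equivalent; both directions hold.

Forward direction. Suppose m ≡ 14 mod 15. Write m = 15j + 14. Then (15j + 14)³ = 3375j³ + 9450j² + 8820j + 2744 = 15(225j³ + 630j² + 588j + 182) + 14, so m³ ≡ 14 (mod 15).

Converse. Suppose m³ ≡ 14 (mod 15). The only residue r in {0, …, 14} with r³ ≡ 14 (mod 15) is r = 14, so m ≡ 14 (mod 15).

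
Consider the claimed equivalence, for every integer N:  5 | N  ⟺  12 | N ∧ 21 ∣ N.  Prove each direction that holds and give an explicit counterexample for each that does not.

(⇒) fails and (⇐) fails.

(→) This fails: take N = 5. Certainly 5 ∣ 5, but 12 ∤ 5.

(←) This fails: take N = 84. Both 12 ∣ 84 and 21 ∣ 84, yet 84 is not a multiple of 5 (since 84 = 16·5 + 4), so 5 ∤ 84.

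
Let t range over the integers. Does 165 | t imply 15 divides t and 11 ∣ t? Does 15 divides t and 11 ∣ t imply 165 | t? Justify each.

The biconditional holds.

(⟸) Suppose 15 ∣ t and 11 ∣ t. Any common multiple of 15 and 11 is a multiple of their lcm; here gcd(15, 11) = 1, so lcm(15, 11) = 15·11 = 165, so 165 ∣ t.

(⟹) If 165 ∣ t, write t = 165q. Since 165 = 11·15, t = 15·(11q), so 15 ∣ t; and since 165 = 15·11, t = 11·(15q), so 11 ∣ t.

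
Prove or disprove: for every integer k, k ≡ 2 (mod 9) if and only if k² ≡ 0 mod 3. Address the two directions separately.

(⟹) This fails: take k = 2. Then 2 ≡ 2 (mod 9), but 2² = 4 ≡ 1 (mod 3), not 0.

(⟸) This fails: take k = 0. Then 0² = 0 ≡ 0 (mod 3), yet 0 ≡ 0 (mod 9), not 2.

Neither implication holds.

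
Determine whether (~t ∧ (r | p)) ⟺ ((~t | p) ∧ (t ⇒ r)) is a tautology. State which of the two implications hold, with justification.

The forward direction holds; the converse fails.

(⇒) Assume the antecedent. If r is true, the antecedent forces (r = T, t = F, p = F) or (r = T, t = F, p = T), and (~t | p) ∧ (t ⇒ r) holds there. If r is false, the antecedent forces (r = F, t = F, p = T), and (~t | p) ∧ (t ⇒ r) holds there. Either way (~t | p) ∧ (t ⇒ r) holds.

(⇐) This fails. Under r = F, t = F, p = F, the left side is false but the right side is true.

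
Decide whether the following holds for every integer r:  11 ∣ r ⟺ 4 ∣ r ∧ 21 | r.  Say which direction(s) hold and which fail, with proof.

(⟹) This fails: take r = 11. Certainly 11 ∣ 11, but 4 ∤ 11.

(⟸) This fails: take r = 84. Both 4 ∣ 84 and 21 ∣ 84, yet 84 is not a multiple of 11 (since 84 = 7·11 + 7), so 11 ∤ 84.

Neither implication holds.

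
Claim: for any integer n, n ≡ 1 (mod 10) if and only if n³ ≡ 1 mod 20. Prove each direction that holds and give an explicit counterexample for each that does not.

(⇐) The residues r modulo 20 with r³ ≡ 1 (mod 20) are exactly {1}, and each is ≡ 1 (mod 10).

(⇒) This fails: take n = 11. Then 11 ≡ 1 (mod 10), but 11³ = 1331 ≡ 11 (mod 20), not 1.

Only the converse holds.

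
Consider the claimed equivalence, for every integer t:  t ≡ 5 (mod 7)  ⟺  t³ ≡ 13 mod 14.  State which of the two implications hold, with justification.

[⇒] This fails: take t = 12. Then 12 ≡ 5 (mod 7), but 12³ = 1728 ≡ 6 (mod 14), not 13.

[⇐] This fails: take t = 3. Then 3³ = 27 ≡ 13 (mod 14), yet 3 ≡ 3 (mod 7), not 5.

(⇒) fails and (⇐) fails.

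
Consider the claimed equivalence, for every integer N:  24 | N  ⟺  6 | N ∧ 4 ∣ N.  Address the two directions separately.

Only the forward direction holds.

(←) This fails: take N = 12. Both 6 ∣ 12 and 4 ∣ 12, yet 12 is not a multiple of 24 (since 12 = 0·24 + 12), so 24 ∤ 12.

(→) If 24 ∣ N, write N = 24q. Since 24 = 4·6, N = 6·(4q), so 6 ∣ N; and since 24 = 6·4, N = 4·(6q), so 4 ∣ N.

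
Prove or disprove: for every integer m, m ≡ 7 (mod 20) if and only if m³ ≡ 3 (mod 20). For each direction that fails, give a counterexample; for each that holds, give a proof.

Equivalent; both directions hold.

[⇐] Suppose m³ ≡ 3 (mod 20). The only residue r in {0, …, 19} with r³ ≡ 3 (mod 20) is r = 7, so m ≡ 7 (mod 20).

[⇒] Suppose m ≡ 7 (mod 20). Write m = 20j + 7. Then (20j + 7)³ = 8000j³ + 8400j² + 2940j + 343 = 20(400j³ + 420j² + 147j + 17) + 3, so m³ ≡ 3 (mod 20).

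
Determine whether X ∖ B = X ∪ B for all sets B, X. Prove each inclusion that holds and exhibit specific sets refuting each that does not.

(⊆) Let x ∈ X ∖ B. Then x ∈ X and x ∉ B, from which x ∈ X ∪ B.

(⊇) This inclusion fails. Take B = {1}, X = ∅; then 1 ∈ X ∪ B but 1 ∉ X ∖ B.

The sets are not equal: only the forward inclusion holds.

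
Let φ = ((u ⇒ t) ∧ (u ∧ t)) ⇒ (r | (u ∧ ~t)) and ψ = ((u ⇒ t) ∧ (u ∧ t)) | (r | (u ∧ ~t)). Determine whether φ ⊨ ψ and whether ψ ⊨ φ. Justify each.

Neither direction holds.

(⟹) This fails. Under r = F, u = F, t = F, the left side is true but the right side is false.

(⟸) This fails. Under r = F, u = T, t = T, the left side is false but the right side is true.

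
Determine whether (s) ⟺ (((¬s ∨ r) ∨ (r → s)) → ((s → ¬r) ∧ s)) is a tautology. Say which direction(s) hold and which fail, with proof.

The forward direction fails; the converse holds.

[⇐] Assume the antecedent. If r is true, the antecedent cannot hold. If r is false, the antecedent forces (r = F, s = T), and s holds there. Either way s holds.

[⇒] This fails. Under r = T, s = T, the left side is true but the right side is false.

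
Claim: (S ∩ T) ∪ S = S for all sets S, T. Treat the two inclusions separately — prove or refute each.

Both inclusions hold; the sets are equal.

(⊆) Let x ∈ (S ∩ T) ∪ S. Then either x ∈ S and x ∉ T; or x ∈ S ∩ T. In each case x ∈ S, so (S ∩ T) ∪ S ⊆ S.

(⊇) Let x ∈ S. Then either x ∈ S and x ∉ T; or x ∈ S ∩ T. In each case x ∈ (S ∩ T) ∪ S, so S ⊆ (S ∩ T) ∪ S.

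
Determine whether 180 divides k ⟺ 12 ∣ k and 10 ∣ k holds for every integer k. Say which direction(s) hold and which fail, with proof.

The forward direction holds; the converse fails.

(←) This fails: take k = 60. Both 12 ∣ 60 and 10 ∣ 60, yet 60 is not a multiple of 180 (since 60 = 0·180 + 60), so 180 ∤ 60.

(→) If 180 ∣ k, write k = 180q. Since 180 = 15·12, k = 12·(15q), so 12 ∣ k; and since 180 = 18·10, k = 10·(18q), so 10 ∣ k.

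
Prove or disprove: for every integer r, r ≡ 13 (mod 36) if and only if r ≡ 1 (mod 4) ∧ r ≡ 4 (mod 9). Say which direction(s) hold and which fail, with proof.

(⟹) Suppose r ≡ 13 (mod 36); write r = 36j + 13. Since 4 ∣ 36, reducing mod 4 gives r ≡ 13 ≡ 1 (mod 4); since 9 ∣ 36, reducing mod 9 gives r ≡ 13 ≡ 4 (mod 9).

(⟸) Conversely, if r ≡ 1 (mod 4) and r ≡ 4 (mod 9), then by the Chinese remainder theorem r ≡ 13 (mod 36). This is exactly r ≡ 13 (mod 36).

Equivalent; both directions hold.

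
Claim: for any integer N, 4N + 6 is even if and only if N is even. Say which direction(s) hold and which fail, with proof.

(⇐) Suppose N is even. Since 4 is even, 4N is even for every N, so 4N + 6 has the same parity as 6, which is even. Hence 4N + 6 is even.

(⇒) This fails: take N = 5. Then 4N + 6 = 26, which is even, yet N = 5 is odd, not even.

Only the converse holds.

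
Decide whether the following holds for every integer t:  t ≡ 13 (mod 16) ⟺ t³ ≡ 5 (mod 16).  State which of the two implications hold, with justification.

(→) Suppose t ≡ 13 (mod 16). Write t = 16j + 13. Then (16j + 13)³ = 4096j³ + 9984j² + 8112j + 2197 = 16(256j³ + 624j² + 507j + 137) + 5, so t³ ≡ 5 (mod 16).

(←) Conversely, suppose t³ ≡ 5 (mod 16). The only residue r in {0, …, 15} with r³ ≡ 5 (mod 16) is r = 13, so t ≡ 13 (mod 16).

Equivalent; both directions hold.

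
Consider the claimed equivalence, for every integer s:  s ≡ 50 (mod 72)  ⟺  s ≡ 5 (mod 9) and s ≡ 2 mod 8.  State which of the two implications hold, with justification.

(←) If s ≡ 5 (mod 9) and s ≡ 2 (mod 8), then by the Chinese remainder theorem s ≡ 50 (mod 72). This is exactly s ≡ 50 (mod 72).

(→) Suppose s ≡ 50 (mod 72); write s = 72j + 50. Since 9 ∣ 72, reducing mod 9 gives s ≡ 50 ≡ 5 (mod 9); since 8 ∣ 72, reducing mod 8 gives s ≡ 50 ≡ 2 (mod 8).

Both implications hold.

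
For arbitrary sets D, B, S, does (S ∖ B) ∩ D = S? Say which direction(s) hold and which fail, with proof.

Only the forward inclusion holds.

(⟹) Let x ∈ (S ∖ B) ∩ D. Then x ∈ D ∩ S and x ∉ B, from which x ∈ S.

(⟸) This inclusion fails. Take D = ∅, B = ∅, S = {1}; then 1 ∈ S but 1 ∉ (S ∖ B) ∩ D.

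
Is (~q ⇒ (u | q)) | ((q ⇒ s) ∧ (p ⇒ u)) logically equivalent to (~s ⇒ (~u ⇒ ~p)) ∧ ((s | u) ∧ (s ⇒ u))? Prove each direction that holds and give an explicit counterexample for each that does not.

(←) Assume the antecedent. If u is true, the consequent reduces to true regardless of the other variables. If u is false, the antecedent cannot hold. Either way the consequent holds.

(→) This fails. Under u = F, p = F, s = F, q = F, the left side is true but the right side is false.

Not equivalent: only (⇐) holds.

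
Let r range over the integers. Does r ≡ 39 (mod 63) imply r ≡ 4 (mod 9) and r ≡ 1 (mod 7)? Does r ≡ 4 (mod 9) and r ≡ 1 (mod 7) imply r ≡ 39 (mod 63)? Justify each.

Neither direction holds.

(⇒) This fails: r = 39 gives 39 ≡ 39 (mod 63) but 39 ≡ 3 (mod 9), so the conjunction on the right does not hold.

(⇐) This fails: r = 22 satisfies both congruences on the right (22 ≡ 4 mod 9 and 22 ≡ 1 mod 7) yet 22 ≡ 22 (mod 63), not 39.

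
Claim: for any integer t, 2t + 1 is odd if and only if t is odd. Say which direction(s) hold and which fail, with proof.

Converse. Suppose t is odd. Since 2 is even, 2t is even for every t, so 2t + 1 has the same parity as 1, which is odd. Hence 2t + 1 is odd.

Forward direction. This fails: take t = 6. Then 2t + 1 = 13, which is odd, yet t = 6 is even, not odd.

Only the converse holds.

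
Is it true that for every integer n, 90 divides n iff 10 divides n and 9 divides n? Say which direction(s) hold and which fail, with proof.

Both directions hold; the statement is true.

Forward direction. If 90 ∣ n, write n = 90q. Since 90 = 9·10, n = 10·(9q), so 10 ∣ n; and since 90 = 10·9, n = 9·(10q), so 9 ∣ n.

Converse. Suppose 10 ∣ n and 9 ∣ n. Any common multiple of 10 and 9 is a multiple of their lcm; here gcd(10, 9) = 1, so lcm(10, 9) = 10·9 = 90, so 90 ∣ n.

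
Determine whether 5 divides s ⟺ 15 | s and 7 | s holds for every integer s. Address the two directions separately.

The forward direction fails; the converse holds.

(→) This fails: take s = 5. Certainly 5 ∣ 5, but 15 ∤ 5.

(←) Suppose 15 ∣ s and 7 ∣ s. Any common multiple of 15 and 7 is a multiple of their lcm; here gcd(15, 7) = 1, so lcm(15, 7) = 15·7 = 105, so 105 ∣ s. Since 5 ∣ 105, it follows that 5 ∣ s.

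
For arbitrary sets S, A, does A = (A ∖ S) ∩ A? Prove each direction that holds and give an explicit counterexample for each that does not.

Reverse inclusion. Let x ∈ (A ∖ S) ∩ A. Then x ∈ A and x ∉ S, from which x ∈ A.

Forward inclusion. This inclusion fails. Take S = {1}, A = {1}; then 1 ∈ A but 1 ∉ (A ∖ S) ∩ A.

Only the reverse inclusion holds.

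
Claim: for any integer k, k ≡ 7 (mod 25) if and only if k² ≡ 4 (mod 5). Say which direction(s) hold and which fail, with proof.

Only the forward implication holds.

(⇐) This fails: take k = 2. Then 2² = 4 ≡ 4 (mod 5), yet 2 ≡ 2 (mod 25), not 7.

(⇒) Suppose k ≡ 7 (mod 25). Then k² ≡ 7² = 49 (mod 25), and since 5 ∣ 25, also k² ≡ 4 (mod 5).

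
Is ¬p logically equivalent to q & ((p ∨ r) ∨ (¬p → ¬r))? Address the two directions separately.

(→) This fails. Under p = F, q = F, r = F, the left side is true but the right side is false.

(←) This fails. Under p = T, q = T, r = F, the left side is false but the right side is true.

Neither direction holds.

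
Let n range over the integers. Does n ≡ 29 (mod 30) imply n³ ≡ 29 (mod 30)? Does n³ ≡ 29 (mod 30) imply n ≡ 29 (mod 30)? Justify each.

Both directions hold.

Converse. Suppose n³ ≡ 29 (mod 30). The only residue r in {0, …, 29} with r³ ≡ 29 (mod 30) is r = 29, so n ≡ 29 (mod 30).

Forward direction. Suppose n ≡ 29 (mod 30). Write n = 30j + 29. Then (30j + 29)³ = 27000j³ + 78300j² + 75690j + 24389 = 30(900j³ + 2610j² + 2523j + 812) + 29, so n³ ≡ 29 (mod 30).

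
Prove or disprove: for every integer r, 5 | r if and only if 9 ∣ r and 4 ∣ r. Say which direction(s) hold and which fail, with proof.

(⇒) fails and (⇐) fails.

(⇒) This fails: take r = 5. Certainly 5 ∣ 5, but 9 ∤ 5.

(⇐) This fails: take r = 36. Both 9 ∣ 36 and 4 ∣ 36, yet 36 is not a multiple of 5 (since 36 = 7·5 + 1), so 5 ∤ 36.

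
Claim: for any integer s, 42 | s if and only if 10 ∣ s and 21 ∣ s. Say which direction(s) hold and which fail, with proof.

(⟹) This fails: take s = 42. Certainly 42 ∣ 42, but 10 ∤ 42.

(⟸) Suppose 10 ∣ s and 21 ∣ s. Any common multiple of 10 and 21 is a multiple of their lcm; here gcd(10, 21) = 1, so lcm(10, 21) = 10·21 = 210, so 210 ∣ s. Since 42 ∣ 210, it follows that 42 ∣ s.

Only the converse holds.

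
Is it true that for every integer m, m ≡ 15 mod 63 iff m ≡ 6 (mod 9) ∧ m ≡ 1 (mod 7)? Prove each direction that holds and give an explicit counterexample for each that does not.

Forward direction. Suppose m ≡ 15 (mod 63); write m = 63j + 15. Since 9 ∣ 63, reducing mod 9 gives m ≡ 15 ≡ 6 (mod 9); since 7 ∣ 63, reducing mod 7 gives m ≡ 15 ≡ 1 (mod 7).

Converse. If m ≡ 6 (mod 9) and m ≡ 1 (mod 7), then by the Chinese remainder theorem m ≡ 15 (mod 63). This is exactly m ≡ 15 (mod 63).

The biconditional holds.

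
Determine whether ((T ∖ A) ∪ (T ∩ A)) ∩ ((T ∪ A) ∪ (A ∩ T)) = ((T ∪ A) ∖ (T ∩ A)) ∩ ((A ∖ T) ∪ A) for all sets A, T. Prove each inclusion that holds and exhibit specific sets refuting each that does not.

(⊆) This inclusion fails. Take A = ∅, T = {1}; then 1 ∈ ((T ∖ A) ∪ (T ∩ A)) ∩ ((T ∪ A) ∪ (A ∩ T)) but 1 ∉ ((T ∪ A) ∖ (T ∩ A)) ∩ ((A ∖ T) ∪ A).

(⊇) This inclusion fails. Take A = {1}, T = ∅; then 1 ∈ ((T ∪ A) ∖ (T ∩ A)) ∩ ((A ∖ T) ∪ A) but 1 ∉ ((T ∖ A) ∪ (T ∩ A)) ∩ ((T ∪ A) ∪ (A ∩ T)).

(⊆) fails and (⊇) fails.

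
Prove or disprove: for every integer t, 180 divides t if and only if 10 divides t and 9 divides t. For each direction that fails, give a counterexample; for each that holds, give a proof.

(⇒) holds; (⇐) fails.

Forward direction. If 180 ∣ t, write t = 180q. Since 180 = 18·10, t = 10·(18q), so 10 ∣ t; and since 180 = 20·9, t = 9·(20q), so 9 ∣ t.

Converse. This fails: take t = 90. Both 10 ∣ 90 and 9 ∣ 90, yet 90 is not a multiple of 180 (since 90 = 0·180 + 90), so 180 ∤ 90.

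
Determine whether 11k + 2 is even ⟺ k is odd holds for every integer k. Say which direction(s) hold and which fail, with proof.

(→) This fails: k = 2 gives 11k + 2 = 24, which is even, but 2 is even, not odd.

(←) This also fails: k = 5 is odd, but 11k + 2 = 57 is odd, not even.

(⇒) fails and (⇐) fails.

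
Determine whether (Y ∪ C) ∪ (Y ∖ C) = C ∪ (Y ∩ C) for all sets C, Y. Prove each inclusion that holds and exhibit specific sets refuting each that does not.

(⊆) This inclusion fails. Take C = ∅, Y = {1}; then 1 ∈ (Y ∪ C) ∪ (Y ∖ C) but 1 ∉ C ∪ (Y ∩ C).

(⊇) Let x ∈ C ∪ (Y ∩ C). Then either x ∈ C and x ∉ Y; or x ∈ C ∩ Y. In each case x ∈ (Y ∪ C) ∪ (Y ∖ C), so C ∪ (Y ∩ C) ⊆ (Y ∪ C) ∪ (Y ∖ C).

Only the reverse inclusion holds.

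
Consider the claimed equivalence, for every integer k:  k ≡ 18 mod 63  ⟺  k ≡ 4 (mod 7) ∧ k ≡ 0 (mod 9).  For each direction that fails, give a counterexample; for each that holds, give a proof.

Both directions hold.

(←) If k ≡ 4 (mod 7) and k ≡ 0 (mod 9), then by the Chinese remainder theorem k ≡ 18 (mod 63). This is exactly k ≡ 18 (mod 63).

(→) Suppose k ≡ 18 (mod 63); write k = 63j + 18. Since 7 ∣ 63, reducing mod 7 gives k ≡ 18 ≡ 4 (mod 7); since 9 ∣ 63, reducing mod 9 gives k ≡ 18 ≡ 0 (mod 9).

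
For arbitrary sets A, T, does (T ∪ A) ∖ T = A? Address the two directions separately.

(⊆) holds; (⊇) fails.

(⟹) Let x ∈ (T ∪ A) ∖ T. Then x ∈ A and x ∉ T, from which x ∈ A.

(⟸) This inclusion fails. Take A = {1}, T = {1}; then 1 ∈ A but 1 ∉ (T ∪ A) ∖ T.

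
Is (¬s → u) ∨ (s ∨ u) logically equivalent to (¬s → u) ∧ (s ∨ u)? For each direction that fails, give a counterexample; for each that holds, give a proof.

Both implications hold.

(⇒) Assume the antecedent. If s is true, (¬s → u) ∧ (s ∨ u) reduces to true regardless of the other variables. If s is false, the antecedent forces (s = F, u = T), and (¬s → u) ∧ (s ∨ u) holds there. Either way (¬s → u) ∧ (s ∨ u) holds.

(⇐) Assume the antecedent. If s is true, (¬s → u) ∨ (s ∨ u) reduces to true regardless of the other variables. If s is false, the antecedent forces (s = F, u = T), and (¬s → u) ∨ (s ∨ u) holds there. Either way (¬s → u) ∨ (s ∨ u) holds.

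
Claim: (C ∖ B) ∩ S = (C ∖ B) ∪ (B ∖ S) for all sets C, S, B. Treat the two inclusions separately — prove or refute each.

(⟹) Let x ∈ (C ∖ B) ∩ S. Then x ∈ C ∩ S and x ∉ B, from which x ∈ (C ∖ B) ∪ (B ∖ S).

(⟸) This inclusion fails. Take C = {1}, S = ∅, B = ∅; then 1 ∈ (C ∖ B) ∪ (B ∖ S) but 1 ∉ (C ∖ B) ∩ S.

The sets are not equal: only the forward inclusion holds.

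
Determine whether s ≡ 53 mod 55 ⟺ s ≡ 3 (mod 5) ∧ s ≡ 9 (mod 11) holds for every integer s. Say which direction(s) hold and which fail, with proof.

[⇒] Suppose s ≡ 53 (mod 55); write s = 55j + 53. Since 5 ∣ 55, reducing mod 5 gives s ≡ 53 ≡ 3 (mod 5); since 11 ∣ 55, reducing mod 11 gives s ≡ 53 ≡ 9 (mod 11).

[⇐] Conversely, if s ≡ 3 (mod 5) and s ≡ 9 (mod 11), then by the Chinese remainder theorem s ≡ 53 (mod 55). This is exactly s ≡ 53 (mod 55).

Both directions hold.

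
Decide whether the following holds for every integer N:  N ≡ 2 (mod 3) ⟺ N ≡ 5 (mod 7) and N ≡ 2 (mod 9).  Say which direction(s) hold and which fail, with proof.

The forward direction fails; the converse holds.

(⇒) This fails: N = 2 gives 2 ≡ 2 (mod 3) but 2 ≡ 2 (mod 7), so the conjunction on the right does not hold.

(⇐) Conversely, if N ≡ 5 (mod 7) and N ≡ 2 (mod 9), then by the Chinese remainder theorem N ≡ 47 (mod 63). Since 47 ≡ 2 (mod 3) and 3 ∣ 63, we get N ≡ 2 (mod 3).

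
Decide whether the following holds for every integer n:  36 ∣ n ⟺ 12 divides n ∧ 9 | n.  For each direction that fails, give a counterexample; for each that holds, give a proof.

(⇒) If 36 ∣ n, write n = 36q. Since 36 = 3·12, n = 12·(3q), so 12 ∣ n; and since 36 = 4·9, n = 9·(4q), so 9 ∣ n.

(⇐) Suppose 12 ∣ n and 9 ∣ n. Any common multiple of 12 and 9 is a multiple of their lcm; here lcm(12, 9) = 12·9/gcd(12, 9) = 108/3 = 36, so 36 ∣ n.

Both directions hold; the statement is true.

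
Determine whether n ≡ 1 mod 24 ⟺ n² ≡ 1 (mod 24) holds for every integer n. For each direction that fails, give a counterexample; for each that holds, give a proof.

Forward direction. Suppose n ≡ 1 mod 24. Write n = 24j + 1. Then (24j + 1)² = 576j² + 48j + 1 = 24(24j² + 2j) + 1, so n² ≡ 1 (mod 24).

Converse. This fails: take n = 5. Then 5² = 25 ≡ 1 (mod 24), yet 5 ≡ 5 (mod 24), not 1.

Not equivalent: only (⇒) holds.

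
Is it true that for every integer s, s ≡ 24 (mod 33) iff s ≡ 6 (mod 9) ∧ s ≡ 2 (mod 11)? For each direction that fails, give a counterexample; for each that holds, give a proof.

The forward direction fails; the converse holds.

[⇒] This fails: s = 57 gives 57 ≡ 24 (mod 33) but 57 ≡ 3 (mod 9), so the conjunction on the right does not hold.

[⇐] Conversely, if s ≡ 6 (mod 9) and s ≡ 2 (mod 11), then by the Chinese remainder theorem s ≡ 24 (mod 99). Since 24 ≡ 24 (mod 33) and 33 ∣ 99, we get s ≡ 24 (mod 33).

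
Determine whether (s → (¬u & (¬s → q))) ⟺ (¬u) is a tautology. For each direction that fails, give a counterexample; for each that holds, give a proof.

(⟸) Assume the antecedent. If q is true, the antecedent forces (q = T, u = F, s = F) or (q = T, u = F, s = T), and s → (¬u & (¬s → q)) holds there. If q is false, the antecedent forces (q = F, u = F, s = F) or (q = F, u = F, s = T), and s → (¬u & (¬s → q)) holds there. Either way s → (¬u & (¬s → q)) holds.

(⟹) This fails. Under q = F, u = T, s = F, the left side is true but the right side is false.

Not equivalent: only (⇐) holds.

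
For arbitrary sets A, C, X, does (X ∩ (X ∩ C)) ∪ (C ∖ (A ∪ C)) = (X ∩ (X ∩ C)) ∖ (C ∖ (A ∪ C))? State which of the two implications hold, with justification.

Forward inclusion. Let x ∈ (X ∩ (X ∩ C)) ∪ (C ∖ (A ∪ C)). Then either x ∈ C ∩ X and x ∉ A; or x ∈ A ∩ C ∩ X. In each case x ∈ (X ∩ (X ∩ C)) ∖ (C ∖ (A ∪ C)), so (X ∩ (X ∩ C)) ∪ (C ∖ (A ∪ C)) ⊆ (X ∩ (X ∩ C)) ∖ (C ∖ (A ∪ C)).

Reverse inclusion. Let x ∈ (X ∩ (X ∩ C)) ∖ (C ∖ (A ∪ C)). Then either x ∈ C ∩ X and x ∉ A; or x ∈ A ∩ C ∩ X. In each case x ∈ (X ∩ (X ∩ C)) ∪ (C ∖ (A ∪ C)), so (X ∩ (X ∩ C)) ∖ (C ∖ (A ∪ C)) ⊆ (X ∩ (X ∩ C)) ∪ (C ∖ (A ∪ C)).

Both inclusions hold.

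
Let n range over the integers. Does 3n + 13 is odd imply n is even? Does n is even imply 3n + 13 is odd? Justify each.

Forward direction. Suppose 3n + 13 is odd. Since 3 is odd, 3n and n have the same parity, so 3n + 13 ≡ n + 13 (mod 2). As 13 is odd, 3n + 13 is odd exactly when n is even. Thus n is even.

Converse. Suppose n is even; write n = 2j. Then 3n + 13 = 3·(2j) + 13 = 2·3j + 13, which is odd.

Equivalent; both directions hold.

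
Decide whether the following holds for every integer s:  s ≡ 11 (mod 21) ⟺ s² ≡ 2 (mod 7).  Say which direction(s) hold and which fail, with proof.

Forward direction. Suppose s ≡ 11 (mod 21). Then s² ≡ 11² = 121 (mod 21), and since 7 ∣ 21, also s² ≡ 2 (mod 7).

Converse. This fails: take s = 3. Then 3² = 9 ≡ 2 (mod 7), yet 3 ≡ 3 (mod 21), not 11.

(⇒) holds; (⇐) fails.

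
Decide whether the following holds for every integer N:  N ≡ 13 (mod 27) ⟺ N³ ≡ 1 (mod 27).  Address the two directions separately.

Neither implication holds.

[⇒] This fails: take N = 13. Then 13 ≡ 13 (mod 27), but 13³ = 2197 ≡ 10 (mod 27), not 1.

[⇐] This fails: take N = 1. Then 1³ = 1 ≡ 1 (mod 27), yet 1 ≡ 1 (mod 27), not 13.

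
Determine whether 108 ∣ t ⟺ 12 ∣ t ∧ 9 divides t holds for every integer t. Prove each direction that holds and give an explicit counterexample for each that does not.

(⇒) holds; (⇐) fails.

[⇒] If 108 ∣ t, write t = 108q. Since 108 = 9·12, t = 12·(9q), so 12 ∣ t; and since 108 = 12·9, t = 9·(12q), so 9 ∣ t.

[⇐] This fails: take t = 36. Both 12 ∣ 36 and 9 ∣ 36, yet 36 is not a multiple of 108 (since 36 = 0·108 + 36), so 108 ∤ 36.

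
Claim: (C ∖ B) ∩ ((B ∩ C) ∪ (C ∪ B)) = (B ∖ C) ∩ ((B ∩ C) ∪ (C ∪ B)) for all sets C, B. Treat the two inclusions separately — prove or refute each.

Both inclusions fail.

(⟹) This inclusion fails. Take C = {1}, B = ∅; then 1 ∈ (C ∖ B) ∩ ((B ∩ C) ∪ (C ∪ B)) but 1 ∉ (B ∖ C) ∩ ((B ∩ C) ∪ (C ∪ B)).

(⟸) This inclusion fails. Take C = ∅, B = {1}; then 1 ∈ (B ∖ C) ∩ ((B ∩ C) ∪ (C ∪ B)) but 1 ∉ (C ∖ B) ∩ ((B ∩ C) ∪ (C ∪ B)).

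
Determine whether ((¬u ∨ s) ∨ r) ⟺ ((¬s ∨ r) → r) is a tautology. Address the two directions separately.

Converse. Assume the antecedent. If r is true, (¬u ∨ s) ∨ r reduces to true regardless of the other variables. If r is false, the antecedent forces (r = F, u = F, s = T) or (r = F, u = T, s = T), and (¬u ∨ s) ∨ r holds there. Either way (¬u ∨ s) ∨ r holds.

Forward direction. This fails. Under r = F, u = F, s = F, the left side is true but the right side is false.

Not equivalent: only (⇐) holds.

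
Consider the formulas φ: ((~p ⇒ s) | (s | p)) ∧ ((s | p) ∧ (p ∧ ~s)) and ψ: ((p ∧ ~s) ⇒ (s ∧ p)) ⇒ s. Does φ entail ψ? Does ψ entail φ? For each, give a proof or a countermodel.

[⇐] This fails. Under p = F, s = T, the left side is false but the right side is true.

[⇒] Assume the antecedent. If p is true, ((p ∧ ~s) ⇒ (s ∧ p)) ⇒ s reduces to true regardless of the other variables. If p is false, the antecedent cannot hold. Either way ((p ∧ ~s) ⇒ (s ∧ p)) ⇒ s holds.

(⇒) holds; (⇐) fails.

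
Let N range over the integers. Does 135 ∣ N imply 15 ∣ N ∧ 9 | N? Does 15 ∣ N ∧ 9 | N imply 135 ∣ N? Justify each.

Only the forward direction holds.

(⇒) If 135 ∣ N, write N = 135q. Since 135 = 9·15, N = 15·(9q), so 15 ∣ N; and since 135 = 15·9, N = 9·(15q), so 9 ∣ N.

(⇐) This fails: take N = 45. Both 15 ∣ 45 and 9 ∣ 45, yet 45 is not a multiple of 135 (since 45 = 0·135 + 45), so 135 ∤ 45.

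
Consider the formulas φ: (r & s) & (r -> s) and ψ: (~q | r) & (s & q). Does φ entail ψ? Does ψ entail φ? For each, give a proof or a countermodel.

(→) This fails. Under s = T, q = F, r = T, the left side is true but the right side is false.

(←) Assume the antecedent. If s is true, the antecedent forces (s = T, q = T, r = T), and (r & s) & (r -> s) holds there. If s is false, the antecedent cannot hold. Either way (r & s) & (r -> s) holds.

Only the reverse direction holds.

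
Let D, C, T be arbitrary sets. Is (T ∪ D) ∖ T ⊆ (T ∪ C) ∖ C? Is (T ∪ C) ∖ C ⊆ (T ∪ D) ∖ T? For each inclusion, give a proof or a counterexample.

Forward inclusion. This inclusion fails. Take D = {1}, C = ∅, T = ∅; then 1 ∈ (T ∪ D) ∖ T but 1 ∉ (T ∪ C) ∖ C.

Reverse inclusion. This inclusion fails. Take D = ∅, C = ∅, T = {1}; then 1 ∈ (T ∪ C) ∖ C but 1 ∉ (T ∪ D) ∖ T.

Neither inclusion holds.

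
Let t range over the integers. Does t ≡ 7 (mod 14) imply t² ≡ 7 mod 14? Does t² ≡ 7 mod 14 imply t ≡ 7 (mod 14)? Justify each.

Forward direction. Suppose t ≡ 7 (mod 14). Write t = 14j + 7. Then (14j + 7)² = 196j² + 196j + 49 = 14(14j² + 14j + 3) + 7, so t² ≡ 7 (mod 14).

Converse. Suppose t² ≡ 7 (mod 14). The only residue r in {0, …, 13} with r² ≡ 7 (mod 14) is r = 7, so t ≡ 7 (mod 14).

Equivalent; both directions hold.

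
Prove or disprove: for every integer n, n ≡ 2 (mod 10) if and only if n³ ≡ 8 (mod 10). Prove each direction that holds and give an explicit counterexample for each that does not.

Equivalent; both directions hold.

(←) Suppose n³ ≡ 8 (mod 10). The only residue r in {0, …, 9} with r³ ≡ 8 (mod 10) is r = 2, so n ≡ 2 (mod 10).

(→) Suppose n ≡ 2 (mod 10). Write n = 10j + 2. Then (10j + 2)³ = 1000j³ + 600j² + 120j + 8 = 10(100j³ + 60j² + 12j) + 8, so n³ ≡ 8 (mod 10).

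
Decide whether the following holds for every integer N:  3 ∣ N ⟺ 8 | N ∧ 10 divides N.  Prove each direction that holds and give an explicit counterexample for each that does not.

(→) This fails: take N = 3. Certainly 3 ∣ 3, but 8 ∤ 3.

(←) This fails: take N = 40. Both 8 ∣ 40 and 10 ∣ 40, yet 40 is not a multiple of 3 (since 40 = 13·3 + 1), so 3 ∤ 40.

(⇒) fails and (⇐) fails.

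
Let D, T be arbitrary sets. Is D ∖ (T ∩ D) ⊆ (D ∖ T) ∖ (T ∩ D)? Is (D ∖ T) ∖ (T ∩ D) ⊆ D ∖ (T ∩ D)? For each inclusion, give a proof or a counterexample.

Both inclusions hold; the sets are equal.

(⟹) Let x ∈ D ∖ (T ∩ D). Then x ∈ D and x ∉ T, from which x ∈ (D ∖ T) ∖ (T ∩ D).

(⟸) Let x ∈ (D ∖ T) ∖ (T ∩ D). Then x ∈ D and x ∉ T, from which x ∈ D ∖ (T ∩ D).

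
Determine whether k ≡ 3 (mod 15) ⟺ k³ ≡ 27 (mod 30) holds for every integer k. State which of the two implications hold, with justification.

(⟸) The residues r modulo 30 with r³ ≡ 27 (mod 30) are exactly {3}, and each is ≡ 3 (mod 15).

(⟹) This fails: take k = 18. Then 18 ≡ 3 (mod 15), but 18³ = 5832 ≡ 12 (mod 30), not 27.

Only the reverse direction holds.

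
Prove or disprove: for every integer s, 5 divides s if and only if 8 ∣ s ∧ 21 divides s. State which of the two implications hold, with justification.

Both directions fail.

(⟹) This fails: take s = 5. Certainly 5 ∣ 5, but 8 ∤ 5.

(⟸) This fails: take s = 168. Both 8 ∣ 168 and 21 ∣ 168, yet 168 is not a multiple of 5 (since 168 = 33·5 + 3), so 5 ∤ 168.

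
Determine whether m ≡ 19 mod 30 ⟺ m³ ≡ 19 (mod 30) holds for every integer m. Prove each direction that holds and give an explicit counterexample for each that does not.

[⇒] Suppose m ≡ 19 mod 30. Write m = 30j + 19. Then (30j + 19)³ = 27000j³ + 51300j² + 32490j + 6859 = 30(900j³ + 1710j² + 1083j + 228) + 19, so m³ ≡ 19 (mod 30).

[⇐] Conversely, suppose m³ ≡ 19 (mod 30). The only residue r in {0, …, 29} with r³ ≡ 19 (mod 30) is r = 19, so m ≡ 19 (mod 30).

Both implications hold.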